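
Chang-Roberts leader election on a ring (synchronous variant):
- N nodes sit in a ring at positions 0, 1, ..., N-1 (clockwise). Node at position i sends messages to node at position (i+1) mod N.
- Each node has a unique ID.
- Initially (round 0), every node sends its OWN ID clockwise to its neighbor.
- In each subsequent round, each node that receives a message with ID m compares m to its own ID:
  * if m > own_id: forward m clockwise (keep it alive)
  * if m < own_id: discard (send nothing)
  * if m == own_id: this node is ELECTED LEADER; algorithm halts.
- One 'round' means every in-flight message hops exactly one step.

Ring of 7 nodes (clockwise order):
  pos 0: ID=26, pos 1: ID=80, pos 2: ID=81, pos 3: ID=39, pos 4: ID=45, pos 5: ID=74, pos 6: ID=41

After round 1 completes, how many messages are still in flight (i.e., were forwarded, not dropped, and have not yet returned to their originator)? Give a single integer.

Answer: 3

Derivation:
Round 1: pos1(id80) recv 26: drop; pos2(id81) recv 80: drop; pos3(id39) recv 81: fwd; pos4(id45) recv 39: drop; pos5(id74) recv 45: drop; pos6(id41) recv 74: fwd; pos0(id26) recv 41: fwd
After round 1: 3 messages still in flight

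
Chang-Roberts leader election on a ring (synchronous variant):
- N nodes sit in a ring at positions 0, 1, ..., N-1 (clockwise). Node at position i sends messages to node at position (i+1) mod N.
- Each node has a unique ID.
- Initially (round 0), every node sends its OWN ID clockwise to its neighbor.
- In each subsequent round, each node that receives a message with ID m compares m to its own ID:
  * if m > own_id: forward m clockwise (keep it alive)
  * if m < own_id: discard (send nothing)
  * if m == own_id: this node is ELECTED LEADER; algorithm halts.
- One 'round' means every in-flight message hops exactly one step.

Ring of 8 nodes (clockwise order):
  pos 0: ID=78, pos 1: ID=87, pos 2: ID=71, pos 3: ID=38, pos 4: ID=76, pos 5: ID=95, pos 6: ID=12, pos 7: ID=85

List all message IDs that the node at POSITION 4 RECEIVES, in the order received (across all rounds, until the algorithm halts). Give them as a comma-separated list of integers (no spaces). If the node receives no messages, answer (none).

Answer: 38,71,87,95

Derivation:
Round 1: pos1(id87) recv 78: drop; pos2(id71) recv 87: fwd; pos3(id38) recv 71: fwd; pos4(id76) recv 38: drop; pos5(id95) recv 76: drop; pos6(id12) recv 95: fwd; pos7(id85) recv 12: drop; pos0(id78) recv 85: fwd
Round 2: pos3(id38) recv 87: fwd; pos4(id76) recv 71: drop; pos7(id85) recv 95: fwd; pos1(id87) recv 85: drop
Round 3: pos4(id76) recv 87: fwd; pos0(id78) recv 95: fwd
Round 4: pos5(id95) recv 87: drop; pos1(id87) recv 95: fwd
Round 5: pos2(id71) recv 95: fwd
Round 6: pos3(id38) recv 95: fwd
Round 7: pos4(id76) recv 95: fwd
Round 8: pos5(id95) recv 95: ELECTED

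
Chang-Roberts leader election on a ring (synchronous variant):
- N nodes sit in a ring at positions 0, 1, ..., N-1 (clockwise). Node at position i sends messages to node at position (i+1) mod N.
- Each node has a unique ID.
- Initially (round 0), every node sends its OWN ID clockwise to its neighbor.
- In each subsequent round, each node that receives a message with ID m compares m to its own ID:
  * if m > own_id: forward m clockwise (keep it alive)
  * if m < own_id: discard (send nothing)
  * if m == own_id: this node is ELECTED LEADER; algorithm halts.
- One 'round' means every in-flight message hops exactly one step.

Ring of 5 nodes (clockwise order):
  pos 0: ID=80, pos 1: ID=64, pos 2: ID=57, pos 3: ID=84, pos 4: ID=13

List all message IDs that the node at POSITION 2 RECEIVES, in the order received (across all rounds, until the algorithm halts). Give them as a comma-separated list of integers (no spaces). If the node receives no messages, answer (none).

Answer: 64,80,84

Derivation:
Round 1: pos1(id64) recv 80: fwd; pos2(id57) recv 64: fwd; pos3(id84) recv 57: drop; pos4(id13) recv 84: fwd; pos0(id80) recv 13: drop
Round 2: pos2(id57) recv 80: fwd; pos3(id84) recv 64: drop; pos0(id80) recv 84: fwd
Round 3: pos3(id84) recv 80: drop; pos1(id64) recv 84: fwd
Round 4: pos2(id57) recv 84: fwd
Round 5: pos3(id84) recv 84: ELECTED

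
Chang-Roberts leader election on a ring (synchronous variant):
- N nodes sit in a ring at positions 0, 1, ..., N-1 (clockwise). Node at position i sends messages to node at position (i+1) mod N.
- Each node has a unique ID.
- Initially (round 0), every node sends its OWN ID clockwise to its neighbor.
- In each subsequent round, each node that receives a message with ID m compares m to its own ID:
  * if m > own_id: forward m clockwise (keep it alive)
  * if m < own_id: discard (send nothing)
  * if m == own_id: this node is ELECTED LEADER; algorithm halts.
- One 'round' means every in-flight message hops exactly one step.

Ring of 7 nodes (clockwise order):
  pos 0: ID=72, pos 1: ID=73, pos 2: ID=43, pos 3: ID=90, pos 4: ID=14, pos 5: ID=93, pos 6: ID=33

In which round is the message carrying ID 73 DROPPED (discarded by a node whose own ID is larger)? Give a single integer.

Answer: 2

Derivation:
Round 1: pos1(id73) recv 72: drop; pos2(id43) recv 73: fwd; pos3(id90) recv 43: drop; pos4(id14) recv 90: fwd; pos5(id93) recv 14: drop; pos6(id33) recv 93: fwd; pos0(id72) recv 33: drop
Round 2: pos3(id90) recv 73: drop; pos5(id93) recv 90: drop; pos0(id72) recv 93: fwd
Round 3: pos1(id73) recv 93: fwd
Round 4: pos2(id43) recv 93: fwd
Round 5: pos3(id90) recv 93: fwd
Round 6: pos4(id14) recv 93: fwd
Round 7: pos5(id93) recv 93: ELECTED
Message ID 73 originates at pos 1; dropped at pos 3 in round 2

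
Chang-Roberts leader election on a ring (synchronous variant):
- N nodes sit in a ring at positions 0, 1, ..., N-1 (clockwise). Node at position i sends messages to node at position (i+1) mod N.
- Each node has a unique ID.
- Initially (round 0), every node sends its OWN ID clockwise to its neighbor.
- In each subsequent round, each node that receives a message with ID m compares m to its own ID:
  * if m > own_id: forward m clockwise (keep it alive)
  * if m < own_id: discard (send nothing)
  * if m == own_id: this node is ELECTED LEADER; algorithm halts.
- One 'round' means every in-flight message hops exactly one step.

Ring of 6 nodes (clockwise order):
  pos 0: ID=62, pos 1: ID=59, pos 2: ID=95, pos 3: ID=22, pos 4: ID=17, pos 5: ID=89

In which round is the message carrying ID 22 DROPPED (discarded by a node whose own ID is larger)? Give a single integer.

Answer: 2

Derivation:
Round 1: pos1(id59) recv 62: fwd; pos2(id95) recv 59: drop; pos3(id22) recv 95: fwd; pos4(id17) recv 22: fwd; pos5(id89) recv 17: drop; pos0(id62) recv 89: fwd
Round 2: pos2(id95) recv 62: drop; pos4(id17) recv 95: fwd; pos5(id89) recv 22: drop; pos1(id59) recv 89: fwd
Round 3: pos5(id89) recv 95: fwd; pos2(id95) recv 89: drop
Round 4: pos0(id62) recv 95: fwd
Round 5: pos1(id59) recv 95: fwd
Round 6: pos2(id95) recv 95: ELECTED
Message ID 22 originates at pos 3; dropped at pos 5 in round 2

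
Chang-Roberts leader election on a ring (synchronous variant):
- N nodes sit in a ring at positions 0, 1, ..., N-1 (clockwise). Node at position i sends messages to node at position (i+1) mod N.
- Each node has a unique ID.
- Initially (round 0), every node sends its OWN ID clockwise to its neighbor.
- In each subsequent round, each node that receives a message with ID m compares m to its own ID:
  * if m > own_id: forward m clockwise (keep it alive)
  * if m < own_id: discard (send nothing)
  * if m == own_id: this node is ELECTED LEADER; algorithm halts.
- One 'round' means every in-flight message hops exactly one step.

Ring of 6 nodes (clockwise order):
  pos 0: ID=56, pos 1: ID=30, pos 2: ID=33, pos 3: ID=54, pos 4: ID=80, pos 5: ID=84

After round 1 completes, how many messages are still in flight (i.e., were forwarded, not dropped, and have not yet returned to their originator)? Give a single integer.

Answer: 2

Derivation:
Round 1: pos1(id30) recv 56: fwd; pos2(id33) recv 30: drop; pos3(id54) recv 33: drop; pos4(id80) recv 54: drop; pos5(id84) recv 80: drop; pos0(id56) recv 84: fwd
After round 1: 2 messages still in flight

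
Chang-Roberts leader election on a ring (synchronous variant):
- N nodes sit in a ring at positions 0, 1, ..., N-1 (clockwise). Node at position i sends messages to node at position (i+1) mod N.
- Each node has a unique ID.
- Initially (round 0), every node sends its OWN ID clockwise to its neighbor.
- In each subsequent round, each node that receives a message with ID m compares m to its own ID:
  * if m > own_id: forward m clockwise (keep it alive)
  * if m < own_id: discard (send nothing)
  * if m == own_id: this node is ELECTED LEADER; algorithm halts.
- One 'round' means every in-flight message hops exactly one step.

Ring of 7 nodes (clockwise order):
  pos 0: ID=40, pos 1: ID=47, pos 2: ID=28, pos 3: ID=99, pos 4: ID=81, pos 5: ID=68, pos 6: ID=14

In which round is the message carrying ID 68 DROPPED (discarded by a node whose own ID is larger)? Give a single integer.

Answer: 5

Derivation:
Round 1: pos1(id47) recv 40: drop; pos2(id28) recv 47: fwd; pos3(id99) recv 28: drop; pos4(id81) recv 99: fwd; pos5(id68) recv 81: fwd; pos6(id14) recv 68: fwd; pos0(id40) recv 14: drop
Round 2: pos3(id99) recv 47: drop; pos5(id68) recv 99: fwd; pos6(id14) recv 81: fwd; pos0(id40) recv 68: fwd
Round 3: pos6(id14) recv 99: fwd; pos0(id40) recv 81: fwd; pos1(id47) recv 68: fwd
Round 4: pos0(id40) recv 99: fwd; pos1(id47) recv 81: fwd; pos2(id28) recv 68: fwd
Round 5: pos1(id47) recv 99: fwd; pos2(id28) recv 81: fwd; pos3(id99) recv 68: drop
Round 6: pos2(id28) recv 99: fwd; pos3(id99) recv 81: drop
Round 7: pos3(id99) recv 99: ELECTED
Message ID 68 originates at pos 5; dropped at pos 3 in round 5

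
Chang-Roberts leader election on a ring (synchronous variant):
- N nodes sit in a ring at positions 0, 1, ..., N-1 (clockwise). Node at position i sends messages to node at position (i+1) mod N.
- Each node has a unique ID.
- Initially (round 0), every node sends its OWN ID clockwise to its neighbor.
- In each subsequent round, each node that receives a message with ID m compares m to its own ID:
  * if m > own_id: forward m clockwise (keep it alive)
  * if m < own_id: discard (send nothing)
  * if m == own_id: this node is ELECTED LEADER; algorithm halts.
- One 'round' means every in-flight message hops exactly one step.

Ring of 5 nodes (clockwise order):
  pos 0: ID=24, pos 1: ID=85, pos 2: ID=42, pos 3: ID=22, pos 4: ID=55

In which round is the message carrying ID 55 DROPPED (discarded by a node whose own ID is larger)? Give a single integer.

Answer: 2

Derivation:
Round 1: pos1(id85) recv 24: drop; pos2(id42) recv 85: fwd; pos3(id22) recv 42: fwd; pos4(id55) recv 22: drop; pos0(id24) recv 55: fwd
Round 2: pos3(id22) recv 85: fwd; pos4(id55) recv 42: drop; pos1(id85) recv 55: drop
Round 3: pos4(id55) recv 85: fwd
Round 4: pos0(id24) recv 85: fwd
Round 5: pos1(id85) recv 85: ELECTED
Message ID 55 originates at pos 4; dropped at pos 1 in round 2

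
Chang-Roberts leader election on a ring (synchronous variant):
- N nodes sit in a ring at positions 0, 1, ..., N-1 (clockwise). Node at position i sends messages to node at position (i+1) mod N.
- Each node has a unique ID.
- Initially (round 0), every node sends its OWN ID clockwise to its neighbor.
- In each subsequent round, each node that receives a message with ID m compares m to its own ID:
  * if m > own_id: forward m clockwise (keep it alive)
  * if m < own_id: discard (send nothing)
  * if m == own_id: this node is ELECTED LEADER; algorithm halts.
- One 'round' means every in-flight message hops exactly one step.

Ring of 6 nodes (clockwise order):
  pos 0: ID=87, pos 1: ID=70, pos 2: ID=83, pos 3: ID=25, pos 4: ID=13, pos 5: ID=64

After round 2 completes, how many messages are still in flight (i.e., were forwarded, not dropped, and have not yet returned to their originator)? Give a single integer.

Answer: 2

Derivation:
Round 1: pos1(id70) recv 87: fwd; pos2(id83) recv 70: drop; pos3(id25) recv 83: fwd; pos4(id13) recv 25: fwd; pos5(id64) recv 13: drop; pos0(id87) recv 64: drop
Round 2: pos2(id83) recv 87: fwd; pos4(id13) recv 83: fwd; pos5(id64) recv 25: drop
After round 2: 2 messages still in flight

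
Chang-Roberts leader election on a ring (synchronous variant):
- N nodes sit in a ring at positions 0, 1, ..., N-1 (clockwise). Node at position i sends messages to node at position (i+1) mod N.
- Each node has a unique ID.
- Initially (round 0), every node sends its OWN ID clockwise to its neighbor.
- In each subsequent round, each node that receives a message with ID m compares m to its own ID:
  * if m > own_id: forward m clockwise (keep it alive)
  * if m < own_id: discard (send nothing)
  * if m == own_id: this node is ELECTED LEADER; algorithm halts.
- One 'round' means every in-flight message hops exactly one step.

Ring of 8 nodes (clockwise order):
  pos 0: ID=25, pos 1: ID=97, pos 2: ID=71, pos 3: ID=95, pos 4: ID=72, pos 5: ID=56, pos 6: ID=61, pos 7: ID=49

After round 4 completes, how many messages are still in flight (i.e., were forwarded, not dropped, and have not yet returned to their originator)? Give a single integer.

Round 1: pos1(id97) recv 25: drop; pos2(id71) recv 97: fwd; pos3(id95) recv 71: drop; pos4(id72) recv 95: fwd; pos5(id56) recv 72: fwd; pos6(id61) recv 56: drop; pos7(id49) recv 61: fwd; pos0(id25) recv 49: fwd
Round 2: pos3(id95) recv 97: fwd; pos5(id56) recv 95: fwd; pos6(id61) recv 72: fwd; pos0(id25) recv 61: fwd; pos1(id97) recv 49: drop
Round 3: pos4(id72) recv 97: fwd; pos6(id61) recv 95: fwd; pos7(id49) recv 72: fwd; pos1(id97) recv 61: drop
Round 4: pos5(id56) recv 97: fwd; pos7(id49) recv 95: fwd; pos0(id25) recv 72: fwd
After round 4: 3 messages still in flight

Answer: 3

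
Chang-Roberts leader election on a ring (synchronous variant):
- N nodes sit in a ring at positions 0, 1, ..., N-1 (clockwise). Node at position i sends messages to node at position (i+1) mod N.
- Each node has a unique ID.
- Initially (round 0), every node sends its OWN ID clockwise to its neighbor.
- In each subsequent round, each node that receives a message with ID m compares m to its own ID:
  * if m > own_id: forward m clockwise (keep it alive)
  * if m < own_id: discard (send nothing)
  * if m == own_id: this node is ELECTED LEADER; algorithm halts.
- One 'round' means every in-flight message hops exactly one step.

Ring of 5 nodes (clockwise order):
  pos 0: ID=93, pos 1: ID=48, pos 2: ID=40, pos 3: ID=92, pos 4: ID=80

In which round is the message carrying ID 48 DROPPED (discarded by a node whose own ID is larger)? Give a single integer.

Round 1: pos1(id48) recv 93: fwd; pos2(id40) recv 48: fwd; pos3(id92) recv 40: drop; pos4(id80) recv 92: fwd; pos0(id93) recv 80: drop
Round 2: pos2(id40) recv 93: fwd; pos3(id92) recv 48: drop; pos0(id93) recv 92: drop
Round 3: pos3(id92) recv 93: fwd
Round 4: pos4(id80) recv 93: fwd
Round 5: pos0(id93) recv 93: ELECTED
Message ID 48 originates at pos 1; dropped at pos 3 in round 2

Answer: 2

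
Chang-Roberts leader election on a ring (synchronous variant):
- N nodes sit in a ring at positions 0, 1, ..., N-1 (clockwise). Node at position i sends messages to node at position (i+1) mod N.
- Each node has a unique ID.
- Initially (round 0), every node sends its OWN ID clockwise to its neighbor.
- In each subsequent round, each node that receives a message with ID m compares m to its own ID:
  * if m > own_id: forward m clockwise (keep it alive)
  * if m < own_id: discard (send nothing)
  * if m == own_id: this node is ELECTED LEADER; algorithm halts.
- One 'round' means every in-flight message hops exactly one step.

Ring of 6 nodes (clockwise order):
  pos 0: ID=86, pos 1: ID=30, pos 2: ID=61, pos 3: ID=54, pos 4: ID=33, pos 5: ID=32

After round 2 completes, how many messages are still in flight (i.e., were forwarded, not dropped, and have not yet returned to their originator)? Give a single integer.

Answer: 3

Derivation:
Round 1: pos1(id30) recv 86: fwd; pos2(id61) recv 30: drop; pos3(id54) recv 61: fwd; pos4(id33) recv 54: fwd; pos5(id32) recv 33: fwd; pos0(id86) recv 32: drop
Round 2: pos2(id61) recv 86: fwd; pos4(id33) recv 61: fwd; pos5(id32) recv 54: fwd; pos0(id86) recv 33: drop
After round 2: 3 messages still in flight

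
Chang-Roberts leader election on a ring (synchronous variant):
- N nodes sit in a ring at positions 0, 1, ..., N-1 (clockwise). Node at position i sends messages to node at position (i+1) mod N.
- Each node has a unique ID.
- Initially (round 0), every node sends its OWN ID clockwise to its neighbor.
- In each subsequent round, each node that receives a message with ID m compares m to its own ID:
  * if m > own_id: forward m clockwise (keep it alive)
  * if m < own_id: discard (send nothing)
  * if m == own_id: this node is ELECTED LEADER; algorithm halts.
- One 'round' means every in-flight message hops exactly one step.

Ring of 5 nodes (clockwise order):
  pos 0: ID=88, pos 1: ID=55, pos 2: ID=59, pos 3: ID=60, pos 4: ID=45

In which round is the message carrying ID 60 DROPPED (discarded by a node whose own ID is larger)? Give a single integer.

Answer: 2

Derivation:
Round 1: pos1(id55) recv 88: fwd; pos2(id59) recv 55: drop; pos3(id60) recv 59: drop; pos4(id45) recv 60: fwd; pos0(id88) recv 45: drop
Round 2: pos2(id59) recv 88: fwd; pos0(id88) recv 60: drop
Round 3: pos3(id60) recv 88: fwd
Round 4: pos4(id45) recv 88: fwd
Round 5: pos0(id88) recv 88: ELECTED
Message ID 60 originates at pos 3; dropped at pos 0 in round 2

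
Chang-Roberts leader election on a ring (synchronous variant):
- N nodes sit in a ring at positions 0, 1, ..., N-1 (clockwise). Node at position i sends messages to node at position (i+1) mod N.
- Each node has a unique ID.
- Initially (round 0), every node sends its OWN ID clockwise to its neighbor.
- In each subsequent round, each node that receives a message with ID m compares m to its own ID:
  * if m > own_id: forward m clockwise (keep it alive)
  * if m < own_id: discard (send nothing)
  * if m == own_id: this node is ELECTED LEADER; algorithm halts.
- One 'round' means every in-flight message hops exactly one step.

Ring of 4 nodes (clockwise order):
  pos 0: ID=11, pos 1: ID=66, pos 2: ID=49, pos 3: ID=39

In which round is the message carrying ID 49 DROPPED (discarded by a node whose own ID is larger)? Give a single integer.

Answer: 3

Derivation:
Round 1: pos1(id66) recv 11: drop; pos2(id49) recv 66: fwd; pos3(id39) recv 49: fwd; pos0(id11) recv 39: fwd
Round 2: pos3(id39) recv 66: fwd; pos0(id11) recv 49: fwd; pos1(id66) recv 39: drop
Round 3: pos0(id11) recv 66: fwd; pos1(id66) recv 49: drop
Round 4: pos1(id66) recv 66: ELECTED
Message ID 49 originates at pos 2; dropped at pos 1 in round 3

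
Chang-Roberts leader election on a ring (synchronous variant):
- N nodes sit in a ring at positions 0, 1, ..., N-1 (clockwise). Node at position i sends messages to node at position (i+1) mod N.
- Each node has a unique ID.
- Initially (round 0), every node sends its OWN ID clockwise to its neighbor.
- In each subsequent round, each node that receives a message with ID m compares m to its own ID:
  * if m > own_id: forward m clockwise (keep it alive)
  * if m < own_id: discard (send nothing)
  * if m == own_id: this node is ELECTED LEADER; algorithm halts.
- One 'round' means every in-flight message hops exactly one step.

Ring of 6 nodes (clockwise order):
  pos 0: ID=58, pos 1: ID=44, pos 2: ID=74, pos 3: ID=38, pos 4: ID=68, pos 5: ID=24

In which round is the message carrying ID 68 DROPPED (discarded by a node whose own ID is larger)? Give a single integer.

Round 1: pos1(id44) recv 58: fwd; pos2(id74) recv 44: drop; pos3(id38) recv 74: fwd; pos4(id68) recv 38: drop; pos5(id24) recv 68: fwd; pos0(id58) recv 24: drop
Round 2: pos2(id74) recv 58: drop; pos4(id68) recv 74: fwd; pos0(id58) recv 68: fwd
Round 3: pos5(id24) recv 74: fwd; pos1(id44) recv 68: fwd
Round 4: pos0(id58) recv 74: fwd; pos2(id74) recv 68: drop
Round 5: pos1(id44) recv 74: fwd
Round 6: pos2(id74) recv 74: ELECTED
Message ID 68 originates at pos 4; dropped at pos 2 in round 4

Answer: 4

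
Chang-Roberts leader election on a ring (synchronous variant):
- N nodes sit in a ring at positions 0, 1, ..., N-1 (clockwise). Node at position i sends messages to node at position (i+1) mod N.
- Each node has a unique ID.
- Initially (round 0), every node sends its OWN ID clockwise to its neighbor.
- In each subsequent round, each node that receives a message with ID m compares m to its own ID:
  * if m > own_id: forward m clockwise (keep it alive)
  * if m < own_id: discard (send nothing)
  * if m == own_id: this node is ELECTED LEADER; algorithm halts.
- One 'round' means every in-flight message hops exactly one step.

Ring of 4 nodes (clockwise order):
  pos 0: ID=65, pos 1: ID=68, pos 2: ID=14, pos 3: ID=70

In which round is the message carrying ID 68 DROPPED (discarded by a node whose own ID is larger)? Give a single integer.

Round 1: pos1(id68) recv 65: drop; pos2(id14) recv 68: fwd; pos3(id70) recv 14: drop; pos0(id65) recv 70: fwd
Round 2: pos3(id70) recv 68: drop; pos1(id68) recv 70: fwd
Round 3: pos2(id14) recv 70: fwd
Round 4: pos3(id70) recv 70: ELECTED
Message ID 68 originates at pos 1; dropped at pos 3 in round 2

Answer: 2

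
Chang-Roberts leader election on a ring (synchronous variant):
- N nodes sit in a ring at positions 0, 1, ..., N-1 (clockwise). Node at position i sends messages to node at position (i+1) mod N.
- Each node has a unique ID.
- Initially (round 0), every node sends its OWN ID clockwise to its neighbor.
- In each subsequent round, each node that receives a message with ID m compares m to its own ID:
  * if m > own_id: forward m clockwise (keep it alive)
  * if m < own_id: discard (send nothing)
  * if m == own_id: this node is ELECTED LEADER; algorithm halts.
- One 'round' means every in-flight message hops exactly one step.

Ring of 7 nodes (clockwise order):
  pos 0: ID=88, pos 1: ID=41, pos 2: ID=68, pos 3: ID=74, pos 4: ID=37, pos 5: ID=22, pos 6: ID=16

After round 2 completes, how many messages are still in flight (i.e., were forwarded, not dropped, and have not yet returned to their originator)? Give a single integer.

Round 1: pos1(id41) recv 88: fwd; pos2(id68) recv 41: drop; pos3(id74) recv 68: drop; pos4(id37) recv 74: fwd; pos5(id22) recv 37: fwd; pos6(id16) recv 22: fwd; pos0(id88) recv 16: drop
Round 2: pos2(id68) recv 88: fwd; pos5(id22) recv 74: fwd; pos6(id16) recv 37: fwd; pos0(id88) recv 22: drop
After round 2: 3 messages still in flight

Answer: 3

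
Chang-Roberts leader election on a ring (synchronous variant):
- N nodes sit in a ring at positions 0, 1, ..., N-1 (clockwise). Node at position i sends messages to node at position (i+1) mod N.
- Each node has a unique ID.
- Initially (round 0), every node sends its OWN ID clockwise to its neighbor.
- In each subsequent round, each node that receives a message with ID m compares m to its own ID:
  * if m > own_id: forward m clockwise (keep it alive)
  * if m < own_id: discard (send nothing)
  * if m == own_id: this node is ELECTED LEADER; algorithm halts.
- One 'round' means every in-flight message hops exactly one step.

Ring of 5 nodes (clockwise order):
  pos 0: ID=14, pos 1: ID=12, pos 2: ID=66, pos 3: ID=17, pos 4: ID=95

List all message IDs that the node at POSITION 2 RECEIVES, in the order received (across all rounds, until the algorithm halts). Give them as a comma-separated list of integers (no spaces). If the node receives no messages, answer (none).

Round 1: pos1(id12) recv 14: fwd; pos2(id66) recv 12: drop; pos3(id17) recv 66: fwd; pos4(id95) recv 17: drop; pos0(id14) recv 95: fwd
Round 2: pos2(id66) recv 14: drop; pos4(id95) recv 66: drop; pos1(id12) recv 95: fwd
Round 3: pos2(id66) recv 95: fwd
Round 4: pos3(id17) recv 95: fwd
Round 5: pos4(id95) recv 95: ELECTED

Answer: 12,14,95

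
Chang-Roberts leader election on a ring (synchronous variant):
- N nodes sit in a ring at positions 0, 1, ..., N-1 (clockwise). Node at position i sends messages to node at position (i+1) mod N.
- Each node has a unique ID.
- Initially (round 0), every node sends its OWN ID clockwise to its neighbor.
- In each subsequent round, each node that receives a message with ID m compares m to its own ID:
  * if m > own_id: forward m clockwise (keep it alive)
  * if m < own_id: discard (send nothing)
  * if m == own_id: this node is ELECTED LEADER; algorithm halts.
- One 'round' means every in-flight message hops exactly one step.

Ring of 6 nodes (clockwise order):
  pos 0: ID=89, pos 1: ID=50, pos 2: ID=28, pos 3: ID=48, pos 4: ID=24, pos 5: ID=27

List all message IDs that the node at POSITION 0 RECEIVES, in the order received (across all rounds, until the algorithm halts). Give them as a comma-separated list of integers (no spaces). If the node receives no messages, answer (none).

Answer: 27,48,50,89

Derivation:
Round 1: pos1(id50) recv 89: fwd; pos2(id28) recv 50: fwd; pos3(id48) recv 28: drop; pos4(id24) recv 48: fwd; pos5(id27) recv 24: drop; pos0(id89) recv 27: drop
Round 2: pos2(id28) recv 89: fwd; pos3(id48) recv 50: fwd; pos5(id27) recv 48: fwd
Round 3: pos3(id48) recv 89: fwd; pos4(id24) recv 50: fwd; pos0(id89) recv 48: drop
Round 4: pos4(id24) recv 89: fwd; pos5(id27) recv 50: fwd
Round 5: pos5(id27) recv 89: fwd; pos0(id89) recv 50: drop
Round 6: pos0(id89) recv 89: ELECTED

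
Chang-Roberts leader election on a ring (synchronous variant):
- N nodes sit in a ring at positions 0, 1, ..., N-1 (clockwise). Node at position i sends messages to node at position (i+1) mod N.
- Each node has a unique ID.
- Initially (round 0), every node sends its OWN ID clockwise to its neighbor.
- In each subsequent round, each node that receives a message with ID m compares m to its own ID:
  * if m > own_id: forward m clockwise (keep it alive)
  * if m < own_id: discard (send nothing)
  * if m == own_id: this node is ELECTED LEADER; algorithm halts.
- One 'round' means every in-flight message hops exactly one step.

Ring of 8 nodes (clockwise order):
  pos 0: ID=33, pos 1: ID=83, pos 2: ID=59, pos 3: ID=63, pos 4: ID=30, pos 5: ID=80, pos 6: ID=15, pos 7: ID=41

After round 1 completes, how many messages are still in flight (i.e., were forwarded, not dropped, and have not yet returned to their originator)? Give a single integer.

Answer: 4

Derivation:
Round 1: pos1(id83) recv 33: drop; pos2(id59) recv 83: fwd; pos3(id63) recv 59: drop; pos4(id30) recv 63: fwd; pos5(id80) recv 30: drop; pos6(id15) recv 80: fwd; pos7(id41) recv 15: drop; pos0(id33) recv 41: fwd
After round 1: 4 messages still in flight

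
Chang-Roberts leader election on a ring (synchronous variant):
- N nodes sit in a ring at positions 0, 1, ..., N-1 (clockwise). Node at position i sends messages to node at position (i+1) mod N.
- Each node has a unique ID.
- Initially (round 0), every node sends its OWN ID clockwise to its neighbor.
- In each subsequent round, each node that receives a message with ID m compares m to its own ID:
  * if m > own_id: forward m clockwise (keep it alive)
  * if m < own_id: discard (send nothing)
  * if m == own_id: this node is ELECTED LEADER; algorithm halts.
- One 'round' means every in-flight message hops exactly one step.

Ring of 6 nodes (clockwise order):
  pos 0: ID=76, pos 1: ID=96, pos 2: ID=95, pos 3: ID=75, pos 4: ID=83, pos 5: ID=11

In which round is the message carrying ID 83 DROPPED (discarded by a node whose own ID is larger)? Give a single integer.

Answer: 3

Derivation:
Round 1: pos1(id96) recv 76: drop; pos2(id95) recv 96: fwd; pos3(id75) recv 95: fwd; pos4(id83) recv 75: drop; pos5(id11) recv 83: fwd; pos0(id76) recv 11: drop
Round 2: pos3(id75) recv 96: fwd; pos4(id83) recv 95: fwd; pos0(id76) recv 83: fwd
Round 3: pos4(id83) recv 96: fwd; pos5(id11) recv 95: fwd; pos1(id96) recv 83: drop
Round 4: pos5(id11) recv 96: fwd; pos0(id76) recv 95: fwd
Round 5: pos0(id76) recv 96: fwd; pos1(id96) recv 95: drop
Round 6: pos1(id96) recv 96: ELECTED
Message ID 83 originates at pos 4; dropped at pos 1 in round 3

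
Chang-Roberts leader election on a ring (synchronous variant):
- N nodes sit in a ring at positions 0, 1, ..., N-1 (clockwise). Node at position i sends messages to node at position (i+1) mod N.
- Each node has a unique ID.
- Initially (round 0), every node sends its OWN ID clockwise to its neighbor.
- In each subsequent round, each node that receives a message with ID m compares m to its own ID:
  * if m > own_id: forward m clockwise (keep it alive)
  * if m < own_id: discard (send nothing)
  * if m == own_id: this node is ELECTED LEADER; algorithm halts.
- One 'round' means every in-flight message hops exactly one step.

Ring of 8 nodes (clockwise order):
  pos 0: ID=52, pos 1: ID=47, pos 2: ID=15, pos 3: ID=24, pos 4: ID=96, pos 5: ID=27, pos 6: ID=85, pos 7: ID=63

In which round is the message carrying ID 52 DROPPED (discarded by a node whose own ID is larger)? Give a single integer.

Round 1: pos1(id47) recv 52: fwd; pos2(id15) recv 47: fwd; pos3(id24) recv 15: drop; pos4(id96) recv 24: drop; pos5(id27) recv 96: fwd; pos6(id85) recv 27: drop; pos7(id63) recv 85: fwd; pos0(id52) recv 63: fwd
Round 2: pos2(id15) recv 52: fwd; pos3(id24) recv 47: fwd; pos6(id85) recv 96: fwd; pos0(id52) recv 85: fwd; pos1(id47) recv 63: fwd
Round 3: pos3(id24) recv 52: fwd; pos4(id96) recv 47: drop; pos7(id63) recv 96: fwd; pos1(id47) recv 85: fwd; pos2(id15) recv 63: fwd
Round 4: pos4(id96) recv 52: drop; pos0(id52) recv 96: fwd; pos2(id15) recv 85: fwd; pos3(id24) recv 63: fwd
Round 5: pos1(id47) recv 96: fwd; pos3(id24) recv 85: fwd; pos4(id96) recv 63: drop
Round 6: pos2(id15) recv 96: fwd; pos4(id96) recv 85: drop
Round 7: pos3(id24) recv 96: fwd
Round 8: pos4(id96) recv 96: ELECTED
Message ID 52 originates at pos 0; dropped at pos 4 in round 4

Answer: 4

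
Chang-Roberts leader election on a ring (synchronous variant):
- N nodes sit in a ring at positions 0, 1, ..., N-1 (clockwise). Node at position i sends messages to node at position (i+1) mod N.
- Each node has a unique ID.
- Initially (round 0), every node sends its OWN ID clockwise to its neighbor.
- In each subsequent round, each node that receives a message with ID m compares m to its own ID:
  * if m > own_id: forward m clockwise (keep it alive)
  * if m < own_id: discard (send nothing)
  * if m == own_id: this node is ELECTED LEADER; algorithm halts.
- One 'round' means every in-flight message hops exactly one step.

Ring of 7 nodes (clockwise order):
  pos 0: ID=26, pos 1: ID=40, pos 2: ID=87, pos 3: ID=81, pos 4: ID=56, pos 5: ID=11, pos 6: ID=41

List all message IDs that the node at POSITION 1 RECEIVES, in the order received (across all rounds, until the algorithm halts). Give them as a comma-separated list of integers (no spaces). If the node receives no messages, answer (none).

Answer: 26,41,56,81,87

Derivation:
Round 1: pos1(id40) recv 26: drop; pos2(id87) recv 40: drop; pos3(id81) recv 87: fwd; pos4(id56) recv 81: fwd; pos5(id11) recv 56: fwd; pos6(id41) recv 11: drop; pos0(id26) recv 41: fwd
Round 2: pos4(id56) recv 87: fwd; pos5(id11) recv 81: fwd; pos6(id41) recv 56: fwd; pos1(id40) recv 41: fwd
Round 3: pos5(id11) recv 87: fwd; pos6(id41) recv 81: fwd; pos0(id26) recv 56: fwd; pos2(id87) recv 41: drop
Round 4: pos6(id41) recv 87: fwd; pos0(id26) recv 81: fwd; pos1(id40) recv 56: fwd
Round 5: pos0(id26) recv 87: fwd; pos1(id40) recv 81: fwd; pos2(id87) recv 56: drop
Round 6: pos1(id40) recv 87: fwd; pos2(id87) recv 81: drop
Round 7: pos2(id87) recv 87: ELECTED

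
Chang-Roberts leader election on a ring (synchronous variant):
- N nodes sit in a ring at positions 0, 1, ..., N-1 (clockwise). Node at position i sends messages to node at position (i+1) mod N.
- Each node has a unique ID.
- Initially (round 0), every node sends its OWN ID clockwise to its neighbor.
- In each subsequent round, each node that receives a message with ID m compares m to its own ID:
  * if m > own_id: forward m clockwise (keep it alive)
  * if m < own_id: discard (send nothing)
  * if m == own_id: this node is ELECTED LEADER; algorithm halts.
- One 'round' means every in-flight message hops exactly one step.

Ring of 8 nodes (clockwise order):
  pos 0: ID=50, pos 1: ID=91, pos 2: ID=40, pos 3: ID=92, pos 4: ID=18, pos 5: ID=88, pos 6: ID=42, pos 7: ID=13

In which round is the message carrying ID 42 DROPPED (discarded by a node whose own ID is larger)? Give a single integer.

Answer: 2

Derivation:
Round 1: pos1(id91) recv 50: drop; pos2(id40) recv 91: fwd; pos3(id92) recv 40: drop; pos4(id18) recv 92: fwd; pos5(id88) recv 18: drop; pos6(id42) recv 88: fwd; pos7(id13) recv 42: fwd; pos0(id50) recv 13: drop
Round 2: pos3(id92) recv 91: drop; pos5(id88) recv 92: fwd; pos7(id13) recv 88: fwd; pos0(id50) recv 42: drop
Round 3: pos6(id42) recv 92: fwd; pos0(id50) recv 88: fwd
Round 4: pos7(id13) recv 92: fwd; pos1(id91) recv 88: drop
Round 5: pos0(id50) recv 92: fwd
Round 6: pos1(id91) recv 92: fwd
Round 7: pos2(id40) recv 92: fwd
Round 8: pos3(id92) recv 92: ELECTED
Message ID 42 originates at pos 6; dropped at pos 0 in round 2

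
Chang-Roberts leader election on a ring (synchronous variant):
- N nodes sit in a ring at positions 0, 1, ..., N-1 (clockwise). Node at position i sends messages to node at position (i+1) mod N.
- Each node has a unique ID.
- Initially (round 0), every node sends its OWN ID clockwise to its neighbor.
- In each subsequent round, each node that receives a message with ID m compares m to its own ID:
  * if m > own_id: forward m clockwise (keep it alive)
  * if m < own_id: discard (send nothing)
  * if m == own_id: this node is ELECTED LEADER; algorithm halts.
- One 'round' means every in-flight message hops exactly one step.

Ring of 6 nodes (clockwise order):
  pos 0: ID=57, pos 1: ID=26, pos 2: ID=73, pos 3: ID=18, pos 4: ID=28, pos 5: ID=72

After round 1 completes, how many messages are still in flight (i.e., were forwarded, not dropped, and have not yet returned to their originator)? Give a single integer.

Round 1: pos1(id26) recv 57: fwd; pos2(id73) recv 26: drop; pos3(id18) recv 73: fwd; pos4(id28) recv 18: drop; pos5(id72) recv 28: drop; pos0(id57) recv 72: fwd
After round 1: 3 messages still in flight

Answer: 3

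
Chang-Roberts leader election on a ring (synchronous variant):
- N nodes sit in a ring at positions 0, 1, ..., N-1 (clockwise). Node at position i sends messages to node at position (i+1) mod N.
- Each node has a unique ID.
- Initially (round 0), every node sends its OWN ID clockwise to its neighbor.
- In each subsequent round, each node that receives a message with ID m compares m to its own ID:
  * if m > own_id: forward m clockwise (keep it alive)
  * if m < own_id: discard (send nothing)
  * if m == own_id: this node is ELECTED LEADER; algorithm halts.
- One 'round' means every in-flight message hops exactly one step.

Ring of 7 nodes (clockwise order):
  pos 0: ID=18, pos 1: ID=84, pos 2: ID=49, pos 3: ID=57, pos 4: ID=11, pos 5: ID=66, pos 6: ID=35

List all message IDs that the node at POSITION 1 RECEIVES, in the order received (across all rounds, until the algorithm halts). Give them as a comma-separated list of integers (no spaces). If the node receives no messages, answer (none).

Answer: 18,35,66,84

Derivation:
Round 1: pos1(id84) recv 18: drop; pos2(id49) recv 84: fwd; pos3(id57) recv 49: drop; pos4(id11) recv 57: fwd; pos5(id66) recv 11: drop; pos6(id35) recv 66: fwd; pos0(id18) recv 35: fwd
Round 2: pos3(id57) recv 84: fwd; pos5(id66) recv 57: drop; pos0(id18) recv 66: fwd; pos1(id84) recv 35: drop
Round 3: pos4(id11) recv 84: fwd; pos1(id84) recv 66: drop
Round 4: pos5(id66) recv 84: fwd
Round 5: pos6(id35) recv 84: fwd
Round 6: pos0(id18) recv 84: fwd
Round 7: pos1(id84) recv 84: ELECTED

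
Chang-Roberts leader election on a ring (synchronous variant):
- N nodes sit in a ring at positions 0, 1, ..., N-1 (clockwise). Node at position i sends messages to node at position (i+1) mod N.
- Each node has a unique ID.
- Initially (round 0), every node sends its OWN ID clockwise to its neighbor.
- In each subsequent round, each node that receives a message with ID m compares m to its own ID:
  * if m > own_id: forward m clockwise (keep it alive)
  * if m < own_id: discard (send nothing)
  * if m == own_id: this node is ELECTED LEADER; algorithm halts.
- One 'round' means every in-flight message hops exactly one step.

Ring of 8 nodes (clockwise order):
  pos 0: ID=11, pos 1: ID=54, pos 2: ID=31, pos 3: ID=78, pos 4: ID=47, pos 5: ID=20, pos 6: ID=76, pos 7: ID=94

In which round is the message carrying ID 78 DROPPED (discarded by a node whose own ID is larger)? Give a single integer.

Answer: 4

Derivation:
Round 1: pos1(id54) recv 11: drop; pos2(id31) recv 54: fwd; pos3(id78) recv 31: drop; pos4(id47) recv 78: fwd; pos5(id20) recv 47: fwd; pos6(id76) recv 20: drop; pos7(id94) recv 76: drop; pos0(id11) recv 94: fwd
Round 2: pos3(id78) recv 54: drop; pos5(id20) recv 78: fwd; pos6(id76) recv 47: drop; pos1(id54) recv 94: fwd
Round 3: pos6(id76) recv 78: fwd; pos2(id31) recv 94: fwd
Round 4: pos7(id94) recv 78: drop; pos3(id78) recv 94: fwd
Round 5: pos4(id47) recv 94: fwd
Round 6: pos5(id20) recv 94: fwd
Round 7: pos6(id76) recv 94: fwd
Round 8: pos7(id94) recv 94: ELECTED
Message ID 78 originates at pos 3; dropped at pos 7 in round 4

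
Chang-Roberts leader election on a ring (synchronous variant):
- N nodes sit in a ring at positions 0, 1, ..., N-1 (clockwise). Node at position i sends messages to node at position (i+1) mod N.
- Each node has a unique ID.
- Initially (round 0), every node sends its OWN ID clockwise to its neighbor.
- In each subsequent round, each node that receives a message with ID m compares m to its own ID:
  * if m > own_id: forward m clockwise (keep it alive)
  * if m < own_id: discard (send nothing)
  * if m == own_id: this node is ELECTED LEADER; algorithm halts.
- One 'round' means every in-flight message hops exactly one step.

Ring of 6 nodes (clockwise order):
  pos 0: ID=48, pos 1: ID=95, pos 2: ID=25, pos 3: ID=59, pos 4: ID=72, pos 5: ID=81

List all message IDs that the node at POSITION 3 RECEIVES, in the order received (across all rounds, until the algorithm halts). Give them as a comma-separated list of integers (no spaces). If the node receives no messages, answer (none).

Round 1: pos1(id95) recv 48: drop; pos2(id25) recv 95: fwd; pos3(id59) recv 25: drop; pos4(id72) recv 59: drop; pos5(id81) recv 72: drop; pos0(id48) recv 81: fwd
Round 2: pos3(id59) recv 95: fwd; pos1(id95) recv 81: drop
Round 3: pos4(id72) recv 95: fwd
Round 4: pos5(id81) recv 95: fwd
Round 5: pos0(id48) recv 95: fwd
Round 6: pos1(id95) recv 95: ELECTED

Answer: 25,95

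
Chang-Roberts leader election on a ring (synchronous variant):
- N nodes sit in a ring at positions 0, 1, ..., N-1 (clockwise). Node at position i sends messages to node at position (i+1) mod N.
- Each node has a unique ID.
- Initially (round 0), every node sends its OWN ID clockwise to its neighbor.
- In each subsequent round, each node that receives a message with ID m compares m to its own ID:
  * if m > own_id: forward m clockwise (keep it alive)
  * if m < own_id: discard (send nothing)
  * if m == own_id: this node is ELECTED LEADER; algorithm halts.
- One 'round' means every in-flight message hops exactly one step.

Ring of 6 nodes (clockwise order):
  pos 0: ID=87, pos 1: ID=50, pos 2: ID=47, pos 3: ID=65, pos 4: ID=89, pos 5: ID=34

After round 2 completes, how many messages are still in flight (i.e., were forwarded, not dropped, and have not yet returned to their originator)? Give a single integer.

Round 1: pos1(id50) recv 87: fwd; pos2(id47) recv 50: fwd; pos3(id65) recv 47: drop; pos4(id89) recv 65: drop; pos5(id34) recv 89: fwd; pos0(id87) recv 34: drop
Round 2: pos2(id47) recv 87: fwd; pos3(id65) recv 50: drop; pos0(id87) recv 89: fwd
After round 2: 2 messages still in flight

Answer: 2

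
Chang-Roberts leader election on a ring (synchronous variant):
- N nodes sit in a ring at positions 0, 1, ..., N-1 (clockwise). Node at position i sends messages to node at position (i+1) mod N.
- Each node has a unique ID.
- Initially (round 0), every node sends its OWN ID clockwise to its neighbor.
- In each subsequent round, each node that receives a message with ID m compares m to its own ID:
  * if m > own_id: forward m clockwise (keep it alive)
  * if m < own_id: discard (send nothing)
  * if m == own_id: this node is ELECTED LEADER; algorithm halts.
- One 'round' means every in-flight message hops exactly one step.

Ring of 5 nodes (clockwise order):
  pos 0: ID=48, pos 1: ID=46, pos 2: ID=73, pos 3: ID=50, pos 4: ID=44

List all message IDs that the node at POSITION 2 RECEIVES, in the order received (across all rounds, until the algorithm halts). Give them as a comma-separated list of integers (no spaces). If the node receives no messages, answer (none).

Round 1: pos1(id46) recv 48: fwd; pos2(id73) recv 46: drop; pos3(id50) recv 73: fwd; pos4(id44) recv 50: fwd; pos0(id48) recv 44: drop
Round 2: pos2(id73) recv 48: drop; pos4(id44) recv 73: fwd; pos0(id48) recv 50: fwd
Round 3: pos0(id48) recv 73: fwd; pos1(id46) recv 50: fwd
Round 4: pos1(id46) recv 73: fwd; pos2(id73) recv 50: drop
Round 5: pos2(id73) recv 73: ELECTED

Answer: 46,48,50,73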